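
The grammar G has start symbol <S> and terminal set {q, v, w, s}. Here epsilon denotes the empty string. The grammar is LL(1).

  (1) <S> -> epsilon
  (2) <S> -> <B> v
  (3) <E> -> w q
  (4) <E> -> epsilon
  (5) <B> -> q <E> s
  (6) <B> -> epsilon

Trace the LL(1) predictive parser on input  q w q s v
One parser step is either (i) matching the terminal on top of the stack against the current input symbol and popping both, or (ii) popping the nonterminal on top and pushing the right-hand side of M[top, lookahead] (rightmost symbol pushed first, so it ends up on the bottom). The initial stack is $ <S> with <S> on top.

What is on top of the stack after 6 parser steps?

s

step 1: stack=$ <S>  input=q w q s v $  — expand <S> -> <B> v
step 2: stack=$ v <B>  input=q w q s v $  — expand <B> -> q <E> s
step 3: stack=$ v s <E> q  input=q w q s v $  — match q
step 4: stack=$ v s <E>  input=w q s v $  — expand <E> -> w q
step 5: stack=$ v s q w  input=w q s v $  — match w
step 6: stack=$ v s q  input=q s v $  — match q
Stack after step 6: $ v s (top = s).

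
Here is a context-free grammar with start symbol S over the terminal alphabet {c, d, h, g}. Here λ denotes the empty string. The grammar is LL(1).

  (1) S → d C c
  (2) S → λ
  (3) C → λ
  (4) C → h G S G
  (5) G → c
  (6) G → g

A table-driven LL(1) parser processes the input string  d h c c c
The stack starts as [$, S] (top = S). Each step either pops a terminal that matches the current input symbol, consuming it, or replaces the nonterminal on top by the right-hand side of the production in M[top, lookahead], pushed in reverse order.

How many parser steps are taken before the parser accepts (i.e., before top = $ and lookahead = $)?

      Stack        Input        Action
   1  $ S          d h c c c $  expand S → d C c
   2  $ c C d      d h c c c $  match d
   3  $ c C        h c c c $    expand C → h G S G
   4  $ c G S G h  h c c c $    match h
   5  $ c G S G    c c c $      expand G → c
   6  $ c G S c    c c c $      match c
   7  $ c G S      c c $        expand S → λ
   8  $ c G        c c $        expand G → c
   9  $ c c        c c $        match c
  10  $ c          c $          match c
Accept reached after 10 steps.

10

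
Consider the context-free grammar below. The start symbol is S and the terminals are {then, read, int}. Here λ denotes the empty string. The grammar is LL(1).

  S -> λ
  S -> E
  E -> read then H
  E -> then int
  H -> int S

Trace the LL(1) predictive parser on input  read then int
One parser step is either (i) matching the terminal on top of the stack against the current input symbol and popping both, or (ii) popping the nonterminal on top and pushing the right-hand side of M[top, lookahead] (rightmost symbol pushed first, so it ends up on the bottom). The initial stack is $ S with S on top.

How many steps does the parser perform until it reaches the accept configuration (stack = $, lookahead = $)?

step 1: stack=$ S  input=read then int $  — expand S -> E
step 2: stack=$ E  input=read then int $  — expand E -> read then H
step 3: stack=$ H then read  input=read then int $  — match read
step 4: stack=$ H then  input=then int $  — match then
step 5: stack=$ H  input=int $  — expand H -> int S
step 6: stack=$ S int  input=int $  — match int
step 7: stack=$ S  input=$  — expand S -> λ
Accept reached after 7 steps.

7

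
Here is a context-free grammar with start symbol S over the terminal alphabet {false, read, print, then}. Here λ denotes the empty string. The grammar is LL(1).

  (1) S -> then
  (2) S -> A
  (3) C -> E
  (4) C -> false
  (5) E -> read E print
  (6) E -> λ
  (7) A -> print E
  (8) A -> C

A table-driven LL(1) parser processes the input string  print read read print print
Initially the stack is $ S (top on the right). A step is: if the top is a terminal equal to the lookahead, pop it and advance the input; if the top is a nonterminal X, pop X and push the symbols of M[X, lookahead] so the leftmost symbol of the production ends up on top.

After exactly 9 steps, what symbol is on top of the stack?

print

step 1: stack=$ S  input=print read read print print $  — expand S -> A
step 2: stack=$ A  input=print read read print print $  — expand A -> print E
step 3: stack=$ E print  input=print read read print print $  — match print
step 4: stack=$ E  input=read read print print $  — expand E -> read E print
step 5: stack=$ print E read  input=read read print print $  — match read
step 6: stack=$ print E  input=read print print $  — expand E -> read E print
step 7: stack=$ print print E read  input=read print print $  — match read
step 8: stack=$ print print E  input=print print $  — expand E -> λ
step 9: stack=$ print print  input=print print $  — match print
Stack after step 9: $ print (top = print).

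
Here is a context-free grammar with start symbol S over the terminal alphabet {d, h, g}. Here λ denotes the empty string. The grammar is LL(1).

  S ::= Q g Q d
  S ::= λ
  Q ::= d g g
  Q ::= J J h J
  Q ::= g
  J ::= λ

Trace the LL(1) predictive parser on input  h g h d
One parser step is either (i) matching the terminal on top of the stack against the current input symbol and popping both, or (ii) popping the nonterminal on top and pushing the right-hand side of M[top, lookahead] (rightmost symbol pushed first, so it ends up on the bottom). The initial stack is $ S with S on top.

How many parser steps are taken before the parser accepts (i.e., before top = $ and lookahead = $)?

      Stack            Input      Action
   1  $ S              h g h d $  expand S ::= Q g Q d
   2  $ d Q g Q        h g h d $  expand Q ::= J J h J
   3  $ d Q g J h J J  h g h d $  expand J ::= λ
   4  $ d Q g J h J    h g h d $  expand J ::= λ
   5  $ d Q g J h      h g h d $  match h
   6  $ d Q g J        g h d $    expand J ::= λ
   7  $ d Q g          g h d $    match g
   8  $ d Q            h d $      expand Q ::= J J h J
   9  $ d J h J J      h d $      expand J ::= λ
  10  $ d J h J        h d $      expand J ::= λ
  11  $ d J h          h d $      match h
  12  $ d J            d $        expand J ::= λ
  13  $ d              d $        match d
Accept reached after 13 steps.

13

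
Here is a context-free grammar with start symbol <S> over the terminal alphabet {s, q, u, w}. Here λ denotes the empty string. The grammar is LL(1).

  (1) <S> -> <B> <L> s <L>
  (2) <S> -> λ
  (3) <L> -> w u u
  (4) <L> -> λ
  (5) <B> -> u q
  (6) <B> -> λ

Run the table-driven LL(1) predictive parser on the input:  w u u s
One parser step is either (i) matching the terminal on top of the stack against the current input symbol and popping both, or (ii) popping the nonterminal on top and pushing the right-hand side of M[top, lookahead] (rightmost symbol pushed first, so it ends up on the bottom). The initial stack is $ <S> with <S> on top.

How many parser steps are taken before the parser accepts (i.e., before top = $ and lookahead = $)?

8

     Stack            Input      Action
  1  $ <S>            w u u s $  expand <S> -> <B> <L> s <L>
  2  $ <L> s <L> <B>  w u u s $  expand <B> -> λ
  3  $ <L> s <L>      w u u s $  expand <L> -> w u u
  4  $ <L> s u u w    w u u s $  match w
  5  $ <L> s u u      u u s $    match u
  6  $ <L> s u        u s $      match u
  7  $ <L> s          s $        match s
  8  $ <L>            $          expand <L> -> λ
Accept reached after 8 steps.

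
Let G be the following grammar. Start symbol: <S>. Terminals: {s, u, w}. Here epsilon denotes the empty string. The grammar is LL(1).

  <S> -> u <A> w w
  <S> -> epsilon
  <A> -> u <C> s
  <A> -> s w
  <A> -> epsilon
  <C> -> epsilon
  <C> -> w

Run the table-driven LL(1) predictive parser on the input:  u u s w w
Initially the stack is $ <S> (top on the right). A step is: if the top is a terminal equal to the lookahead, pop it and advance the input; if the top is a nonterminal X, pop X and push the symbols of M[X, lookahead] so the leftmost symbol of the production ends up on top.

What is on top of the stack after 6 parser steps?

step 1: stack=$ <S>  input=u u s w w $  — expand <S> -> u <A> w w
step 2: stack=$ w w <A> u  input=u u s w w $  — match u
step 3: stack=$ w w <A>  input=u s w w $  — expand <A> -> u <C> s
step 4: stack=$ w w s <C> u  input=u s w w $  — match u
step 5: stack=$ w w s <C>  input=s w w $  — expand <C> -> epsilon
step 6: stack=$ w w s  input=s w w $  — match s
Stack after step 6: $ w w (top = w).

w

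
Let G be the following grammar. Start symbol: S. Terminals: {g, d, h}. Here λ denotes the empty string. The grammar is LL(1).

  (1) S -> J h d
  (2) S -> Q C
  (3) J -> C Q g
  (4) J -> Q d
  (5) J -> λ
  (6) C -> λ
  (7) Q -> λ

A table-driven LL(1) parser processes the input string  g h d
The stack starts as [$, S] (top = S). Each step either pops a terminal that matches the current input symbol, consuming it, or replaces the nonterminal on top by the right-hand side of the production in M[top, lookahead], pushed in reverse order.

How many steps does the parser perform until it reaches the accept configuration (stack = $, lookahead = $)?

7

     Stack        Input    Action
  1  $ S          g h d $  expand S -> J h d
  2  $ d h J      g h d $  expand J -> C Q g
  3  $ d h g Q C  g h d $  expand C -> λ
  4  $ d h g Q    g h d $  expand Q -> λ
  5  $ d h g      g h d $  match g
  6  $ d h        h d $    match h
  7  $ d          d $      match d
Accept reached after 7 steps.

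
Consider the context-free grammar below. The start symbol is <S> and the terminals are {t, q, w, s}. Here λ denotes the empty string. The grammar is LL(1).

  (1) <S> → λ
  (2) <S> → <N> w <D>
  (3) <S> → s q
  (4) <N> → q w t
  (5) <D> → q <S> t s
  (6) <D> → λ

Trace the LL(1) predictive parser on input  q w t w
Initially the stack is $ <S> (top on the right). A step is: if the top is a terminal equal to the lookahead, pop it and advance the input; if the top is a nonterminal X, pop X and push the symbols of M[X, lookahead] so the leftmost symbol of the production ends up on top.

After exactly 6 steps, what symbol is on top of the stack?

step 1: stack=$ <S>  input=q w t w $  — expand <S> → <N> w <D>
step 2: stack=$ <D> w <N>  input=q w t w $  — expand <N> → q w t
step 3: stack=$ <D> w t w q  input=q w t w $  — match q
step 4: stack=$ <D> w t w  input=w t w $  — match w
step 5: stack=$ <D> w t  input=t w $  — match t
step 6: stack=$ <D> w  input=w $  — match w
Stack after step 6: $ <D> (top = <D>).

<D>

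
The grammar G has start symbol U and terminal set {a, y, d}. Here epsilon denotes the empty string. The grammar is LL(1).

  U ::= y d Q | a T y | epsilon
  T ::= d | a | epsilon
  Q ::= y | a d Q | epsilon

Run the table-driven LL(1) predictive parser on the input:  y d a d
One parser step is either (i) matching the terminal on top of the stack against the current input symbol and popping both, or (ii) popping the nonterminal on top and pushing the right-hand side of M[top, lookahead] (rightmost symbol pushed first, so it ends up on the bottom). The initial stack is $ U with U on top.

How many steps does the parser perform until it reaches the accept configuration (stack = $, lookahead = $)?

7

step 1: stack=$ U  input=y d a d $  — expand U ::= y d Q
step 2: stack=$ Q d y  input=y d a d $  — match y
step 3: stack=$ Q d  input=d a d $  — match d
step 4: stack=$ Q  input=a d $  — expand Q ::= a d Q
step 5: stack=$ Q d a  input=a d $  — match a
step 6: stack=$ Q d  input=d $  — match d
step 7: stack=$ Q  input=$  — expand Q ::= epsilon
Accept reached after 7 steps.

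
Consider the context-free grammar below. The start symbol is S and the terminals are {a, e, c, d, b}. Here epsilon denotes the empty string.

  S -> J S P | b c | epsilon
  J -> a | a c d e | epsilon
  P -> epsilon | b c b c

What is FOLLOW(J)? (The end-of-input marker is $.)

FIRST(J) = {epsilon, a}
FIRST(P) = {epsilon, b}
FIRST(S) = {epsilon, a, b}  (via J S P)
FOLLOW(S) includes $ since S is the start symbol.
FOLLOW(S): in S->J S P, S is followed by P with FIRST {epsilon, b}; in S->J S P, the suffix after S is nullable (adds nothing new). Thus FOLLOW(S) = {$, b}.
FOLLOW(J): in S->J S P, J is followed by S P with FIRST {epsilon, a, b}; in S->J S P, the suffix after J is nullable, so FOLLOW(J) ⊇ FOLLOW(S) = {$, b}. Thus FOLLOW(J) = {$, a, b}.
FOLLOW(P): in S->J S P, the suffix after P is empty, so FOLLOW(P) ⊇ FOLLOW(S) = {$, b}. Thus FOLLOW(P) = {$, b}.

{$, a, b}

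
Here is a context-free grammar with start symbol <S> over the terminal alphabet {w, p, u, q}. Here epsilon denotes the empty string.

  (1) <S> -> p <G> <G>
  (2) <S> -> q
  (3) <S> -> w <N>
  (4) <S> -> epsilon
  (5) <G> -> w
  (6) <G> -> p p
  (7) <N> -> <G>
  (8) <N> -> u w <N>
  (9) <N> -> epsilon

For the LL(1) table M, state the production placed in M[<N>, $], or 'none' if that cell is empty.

<N> -> epsilon

FIRST(<S>): from <S>->p <G> <G> we get {p}; from <S>->q we get {q}; from <S>->w <N> we get {w}; from <S>->epsilon we get {epsilon}. So FIRST(<S>) = {epsilon, p, q, w}.
FIRST(<G>): from <G>->w we get {w}; from <G>->p p we get {p}. So FIRST(<G>) = {p, w}.
FIRST(<N>): from <N>-><G> we get {p, w}; from <N>->u w <N> we get {u}; from <N>->epsilon we get {epsilon}. So FIRST(<N>) = {epsilon, p, u, w}.
FOLLOW(<S>) includes $ since <S> is the start symbol.
FOLLOW(<S>): <S> appears on no right-hand side. Thus FOLLOW(<S>) = {$}.
FOLLOW(<N>): in <S>->w <N>, the suffix after <N> is empty, so FOLLOW(<N>) ⊇ FOLLOW(<S>) = {$}; in <N>->u w <N>, the suffix after <N> is empty (adds nothing new). Thus FOLLOW(<N>) = {$}.
For <N> -> <G>: FIRST(<G>) = {p, w}, so it goes in M[<N>, t] for t ∈ {p, w}.
For <N> -> u w <N>: FIRST(u w <N>) = {u}, so it goes in M[<N>, t] for t ∈ {u}.
For <N> -> epsilon: FIRST(epsilon) = {epsilon}, so it goes in M[<N>, t] for t ∈ {}; since epsilon ∈ FIRST, also for every t ∈ FOLLOW(<N>) = {$}.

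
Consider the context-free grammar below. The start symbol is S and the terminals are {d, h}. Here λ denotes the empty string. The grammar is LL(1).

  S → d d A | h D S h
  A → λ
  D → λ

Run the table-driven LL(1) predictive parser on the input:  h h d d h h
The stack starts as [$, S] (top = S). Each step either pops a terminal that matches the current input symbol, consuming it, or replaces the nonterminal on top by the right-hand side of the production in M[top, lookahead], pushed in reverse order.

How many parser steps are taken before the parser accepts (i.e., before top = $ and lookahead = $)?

12

step 1: stack=$ S  input=h h d d h h $  — expand S → h D S h
step 2: stack=$ h S D h  input=h h d d h h $  — match h
step 3: stack=$ h S D  input=h d d h h $  — expand D → λ
step 4: stack=$ h S  input=h d d h h $  — expand S → h D S h
step 5: stack=$ h h S D h  input=h d d h h $  — match h
step 6: stack=$ h h S D  input=d d h h $  — expand D → λ
step 7: stack=$ h h S  input=d d h h $  — expand S → d d A
step 8: stack=$ h h A d d  input=d d h h $  — match d
step 9: stack=$ h h A d  input=d h h $  — match d
step 10: stack=$ h h A  input=h h $  — expand A → λ
step 11: stack=$ h h  input=h h $  — match h
step 12: stack=$ h  input=h $  — match h
Accept reached after 12 steps.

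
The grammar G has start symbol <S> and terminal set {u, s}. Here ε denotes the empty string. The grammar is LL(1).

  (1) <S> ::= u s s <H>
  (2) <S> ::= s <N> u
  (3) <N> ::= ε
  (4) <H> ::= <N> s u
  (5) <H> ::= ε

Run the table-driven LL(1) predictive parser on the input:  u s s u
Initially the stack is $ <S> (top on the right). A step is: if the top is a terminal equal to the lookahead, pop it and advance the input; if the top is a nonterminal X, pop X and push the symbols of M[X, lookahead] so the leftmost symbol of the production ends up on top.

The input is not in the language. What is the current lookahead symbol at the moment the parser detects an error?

     Stack        Input      Action
  1  $ <S>        u s s u $  expand <S> ::= u s s <H>
  2  $ <H> s s u  u s s u $  match u
  3  $ <H> s s    s s u $    match s
  4  $ <H> s      s u $      match s
  5  $ <H>        u $        error: M[<H>, u] is empty

u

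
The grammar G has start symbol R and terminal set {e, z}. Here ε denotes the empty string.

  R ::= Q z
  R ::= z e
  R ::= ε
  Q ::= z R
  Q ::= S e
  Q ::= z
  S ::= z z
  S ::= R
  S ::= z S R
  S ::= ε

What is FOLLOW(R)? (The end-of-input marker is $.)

{$, e, z}

FIRST(R) = {ε, e, z}  (via Q z)
FIRST(S) = {ε, e, z}  (via R)
FIRST(Q) = {e, z}  (via S e)
FOLLOW(R) includes $ since R is the start symbol.
FOLLOW(Q): in R::=Q z, Q is followed by z with FIRST {z}. Thus FOLLOW(Q) = {z}.
FOLLOW(S): in Q::=S e, S is followed by e with FIRST {e}; in S::=z S R, S is followed by R with FIRST {ε, e, z}; in S::=z S R, the suffix after S is nullable (adds nothing new). Thus FOLLOW(S) = {e, z}.
FOLLOW(R): in Q::=z R, the suffix after R is empty, so FOLLOW(R) ⊇ FOLLOW(Q) = {z}; in S::=R, the suffix after R is empty, so FOLLOW(R) ⊇ FOLLOW(S) = {e, z}; in S::=z S R, the suffix after R is empty, so FOLLOW(R) ⊇ FOLLOW(S) = {e, z}. Thus FOLLOW(R) = {$, e, z}.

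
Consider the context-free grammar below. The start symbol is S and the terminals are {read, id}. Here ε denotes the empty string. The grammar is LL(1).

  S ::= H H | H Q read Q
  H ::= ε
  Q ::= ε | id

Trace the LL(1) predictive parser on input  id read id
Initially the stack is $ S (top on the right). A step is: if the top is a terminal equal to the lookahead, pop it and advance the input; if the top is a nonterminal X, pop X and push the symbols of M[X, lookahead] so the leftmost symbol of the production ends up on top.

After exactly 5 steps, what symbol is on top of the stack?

     Stack         Input         Action
  1  $ S           id read id $  expand S ::= H Q read Q
  2  $ Q read Q H  id read id $  expand H ::= ε
  3  $ Q read Q    id read id $  expand Q ::= id
  4  $ Q read id   id read id $  match id
  5  $ Q read      read id $     match read
Stack after step 5: $ Q (top = Q).

Q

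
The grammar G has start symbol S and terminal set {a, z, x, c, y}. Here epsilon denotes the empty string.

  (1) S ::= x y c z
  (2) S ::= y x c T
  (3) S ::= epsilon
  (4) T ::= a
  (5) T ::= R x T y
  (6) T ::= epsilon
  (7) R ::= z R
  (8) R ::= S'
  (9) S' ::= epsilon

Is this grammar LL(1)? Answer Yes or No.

Yes

FIRST(S) = {epsilon, x, y}
FIRST(T) = {epsilon, a, x, z}
FIRST(R) = {epsilon, z}
FIRST(S') = {epsilon}
FOLLOW(S) = {$}
FOLLOW(T) = {$, y}
FOLLOW(R) = {x}
FOLLOW(S') = {x}
Each cell of M receives at most one production.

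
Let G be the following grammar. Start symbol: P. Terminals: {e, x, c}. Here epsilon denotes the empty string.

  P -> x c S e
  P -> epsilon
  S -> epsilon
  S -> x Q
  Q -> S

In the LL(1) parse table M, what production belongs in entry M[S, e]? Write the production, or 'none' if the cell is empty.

FIRST(P): from P->x c S e we get {x}; from P->epsilon we get {epsilon}. So FIRST(P) = {epsilon, x}.
FIRST(S): from S->epsilon we get {epsilon}; from S->x Q we get {x}. So FIRST(S) = {epsilon, x}.
FIRST(Q): from Q->S we get {epsilon, x}. So FIRST(Q) = {epsilon, x}.
FOLLOW(P) includes $ since P is the start symbol.
FOLLOW(S): in P->x c S e, S is followed by e with FIRST {e}; in Q->S, the suffix after S is empty, so FOLLOW(S) ⊇ FOLLOW(Q) = {e}. Thus FOLLOW(S) = {e}.
FOLLOW(Q): in S->x Q, the suffix after Q is empty, so FOLLOW(Q) ⊇ FOLLOW(S) = {e}. Thus FOLLOW(Q) = {e}.
For S -> epsilon: FIRST(epsilon) = {epsilon}, so it goes in M[S, t] for t ∈ {}; since epsilon ∈ FIRST, also for every t ∈ FOLLOW(S) = {e}.
For S -> x Q: FIRST(x Q) = {x}, so it goes in M[S, t] for t ∈ {x}.

S -> epsilon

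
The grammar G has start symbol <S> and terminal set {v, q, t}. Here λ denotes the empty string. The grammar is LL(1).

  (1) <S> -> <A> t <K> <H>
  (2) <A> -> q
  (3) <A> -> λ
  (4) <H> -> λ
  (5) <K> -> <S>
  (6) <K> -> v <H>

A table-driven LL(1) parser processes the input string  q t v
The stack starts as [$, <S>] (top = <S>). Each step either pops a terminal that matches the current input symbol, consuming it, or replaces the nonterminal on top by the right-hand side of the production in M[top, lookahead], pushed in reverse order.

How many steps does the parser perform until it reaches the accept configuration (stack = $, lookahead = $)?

8

     Stack            Input    Action
  1  $ <S>            q t v $  expand <S> -> <A> t <K> <H>
  2  $ <H> <K> t <A>  q t v $  expand <A> -> q
  3  $ <H> <K> t q    q t v $  match q
  4  $ <H> <K> t      t v $    match t
  5  $ <H> <K>        v $      expand <K> -> v <H>
  6  $ <H> <H> v      v $      match v
  7  $ <H> <H>        $        expand <H> -> λ
  8  $ <H>            $        expand <H> -> λ
Accept reached after 8 steps.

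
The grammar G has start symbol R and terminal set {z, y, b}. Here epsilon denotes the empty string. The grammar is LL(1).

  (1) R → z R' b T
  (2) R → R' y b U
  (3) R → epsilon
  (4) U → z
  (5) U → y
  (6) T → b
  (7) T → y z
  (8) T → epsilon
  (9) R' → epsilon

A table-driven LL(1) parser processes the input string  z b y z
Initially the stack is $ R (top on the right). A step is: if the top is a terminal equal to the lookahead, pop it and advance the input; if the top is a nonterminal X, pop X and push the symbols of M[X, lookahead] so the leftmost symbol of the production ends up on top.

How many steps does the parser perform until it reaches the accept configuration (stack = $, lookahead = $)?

step 1: stack=$ R  input=z b y z $  — expand R → z R' b T
step 2: stack=$ T b R' z  input=z b y z $  — match z
step 3: stack=$ T b R'  input=b y z $  — expand R' → epsilon
step 4: stack=$ T b  input=b y z $  — match b
step 5: stack=$ T  input=y z $  — expand T → y z
step 6: stack=$ z y  input=y z $  — match y
step 7: stack=$ z  input=z $  — match z
Accept reached after 7 steps.

7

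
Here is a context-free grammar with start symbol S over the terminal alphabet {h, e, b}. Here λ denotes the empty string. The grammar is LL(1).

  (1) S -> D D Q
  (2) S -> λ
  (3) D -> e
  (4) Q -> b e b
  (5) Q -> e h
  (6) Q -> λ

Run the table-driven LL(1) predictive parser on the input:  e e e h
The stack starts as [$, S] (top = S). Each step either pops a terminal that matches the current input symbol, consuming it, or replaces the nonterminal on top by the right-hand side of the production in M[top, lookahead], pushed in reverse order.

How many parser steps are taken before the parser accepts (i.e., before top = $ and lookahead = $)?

8

step 1: stack=$ S  input=e e e h $  — expand S -> D D Q
step 2: stack=$ Q D D  input=e e e h $  — expand D -> e
step 3: stack=$ Q D e  input=e e e h $  — match e
step 4: stack=$ Q D  input=e e h $  — expand D -> e
step 5: stack=$ Q e  input=e e h $  — match e
step 6: stack=$ Q  input=e h $  — expand Q -> e h
step 7: stack=$ h e  input=e h $  — match e
step 8: stack=$ h  input=h $  — match h
Accept reached after 8 steps.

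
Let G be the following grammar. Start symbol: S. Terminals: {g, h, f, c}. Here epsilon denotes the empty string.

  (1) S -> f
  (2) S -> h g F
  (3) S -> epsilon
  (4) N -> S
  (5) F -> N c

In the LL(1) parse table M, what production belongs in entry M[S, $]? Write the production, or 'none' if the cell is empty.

FIRST(S): from S->f we get {f}; from S->h g F we get {h}; from S->epsilon we get {epsilon}. So FIRST(S) = {epsilon, f, h}.
FIRST(N): from N->S we get {epsilon, f, h}. So FIRST(N) = {epsilon, f, h}.
FIRST(F): from F->N c we get {c, f, h}. So FIRST(F) = {c, f, h}.
FOLLOW(S) includes $ since S is the start symbol.
FOLLOW(N): in F->N c, N is followed by c with FIRST {c}. Thus FOLLOW(N) = {c}.
FOLLOW(S): in N->S, the suffix after S is empty, so FOLLOW(S) ⊇ FOLLOW(N) = {c}. Thus FOLLOW(S) = {$, c}.
For S -> f: FIRST(f) = {f}, so it goes in M[S, t] for t ∈ {f}.
For S -> h g F: FIRST(h g F) = {h}, so it goes in M[S, t] for t ∈ {h}.
For S -> epsilon: FIRST(epsilon) = {epsilon}, so it goes in M[S, t] for t ∈ {}; since epsilon ∈ FIRST, also for every t ∈ FOLLOW(S) = {$, c}.

S -> epsilon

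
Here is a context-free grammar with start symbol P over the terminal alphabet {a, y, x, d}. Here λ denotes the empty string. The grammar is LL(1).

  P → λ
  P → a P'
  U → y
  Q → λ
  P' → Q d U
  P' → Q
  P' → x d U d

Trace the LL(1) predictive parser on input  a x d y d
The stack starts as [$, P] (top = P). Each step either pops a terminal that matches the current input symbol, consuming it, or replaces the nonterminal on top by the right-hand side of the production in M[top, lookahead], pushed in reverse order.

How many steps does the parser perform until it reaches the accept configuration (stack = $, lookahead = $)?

8

     Stack      Input        Action
  1  $ P        a x d y d $  expand P → a P'
  2  $ P' a     a x d y d $  match a
  3  $ P'       x d y d $    expand P' → x d U d
  4  $ d U d x  x d y d $    match x
  5  $ d U d    d y d $      match d
  6  $ d U      y d $        expand U → y
  7  $ d y      y d $        match y
  8  $ d        d $          match d
Accept reached after 8 steps.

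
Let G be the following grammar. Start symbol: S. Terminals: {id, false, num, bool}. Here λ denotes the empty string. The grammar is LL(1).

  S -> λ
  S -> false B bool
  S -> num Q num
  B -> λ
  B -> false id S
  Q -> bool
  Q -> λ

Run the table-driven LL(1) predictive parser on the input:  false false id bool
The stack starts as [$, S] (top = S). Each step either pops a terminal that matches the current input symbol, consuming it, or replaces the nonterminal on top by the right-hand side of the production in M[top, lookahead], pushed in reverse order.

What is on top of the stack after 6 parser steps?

bool

     Stack              Input                  Action
  1  $ S                false false id bool $  expand S -> false B bool
  2  $ bool B false     false false id bool $  match false
  3  $ bool B           false id bool $        expand B -> false id S
  4  $ bool S id false  false id bool $        match false
  5  $ bool S id        id bool $              match id
  6  $ bool S           bool $                 expand S -> λ
Stack after step 6: $ bool (top = bool).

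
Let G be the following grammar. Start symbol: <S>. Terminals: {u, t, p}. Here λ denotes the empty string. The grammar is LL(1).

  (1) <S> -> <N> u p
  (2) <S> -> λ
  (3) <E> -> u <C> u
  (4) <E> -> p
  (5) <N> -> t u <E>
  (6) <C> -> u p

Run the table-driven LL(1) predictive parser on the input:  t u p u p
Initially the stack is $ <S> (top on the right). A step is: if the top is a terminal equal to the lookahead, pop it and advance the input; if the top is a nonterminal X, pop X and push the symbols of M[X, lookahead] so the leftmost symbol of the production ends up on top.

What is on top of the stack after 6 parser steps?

     Stack          Input        Action
  1  $ <S>          t u p u p $  expand <S> -> <N> u p
  2  $ p u <N>      t u p u p $  expand <N> -> t u <E>
  3  $ p u <E> u t  t u p u p $  match t
  4  $ p u <E> u    u p u p $    match u
  5  $ p u <E>      p u p $      expand <E> -> p
  6  $ p u p        p u p $      match p
Stack after step 6: $ p u (top = u).

u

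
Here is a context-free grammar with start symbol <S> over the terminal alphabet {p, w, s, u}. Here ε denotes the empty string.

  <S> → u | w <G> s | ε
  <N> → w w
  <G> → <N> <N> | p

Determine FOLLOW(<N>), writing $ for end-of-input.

FIRST(<S>): from <S>→u we get {u}; from <S>→w <G> s we get {w}; from <S>→ε we get {ε}. So FIRST(<S>) = {ε, u, w}.
FIRST(<N>): from <N>→w w we get {w}. So FIRST(<N>) = {w}.
FIRST(<G>): from <G>→<N> <N> we get {w}; from <G>→p we get {p}. So FIRST(<G>) = {p, w}.
FOLLOW(<S>) includes $ since <S> is the start symbol.
FOLLOW(<S>): <S> appears on no right-hand side. Thus FOLLOW(<S>) = {$}.
FOLLOW(<G>): in <S>→w <G> s, <G> is followed by s with FIRST {s}. Thus FOLLOW(<G>) = {s}.
FOLLOW(<N>): in <G>→<N> <N> (occurrence 1), <N> is followed by <N> with FIRST {w}; in <G>→<N> <N> (occurrence 2), the suffix after <N> is empty, so FOLLOW(<N>) ⊇ FOLLOW(<G>) = {s}. Thus FOLLOW(<N>) = {s, w}.

{s, w}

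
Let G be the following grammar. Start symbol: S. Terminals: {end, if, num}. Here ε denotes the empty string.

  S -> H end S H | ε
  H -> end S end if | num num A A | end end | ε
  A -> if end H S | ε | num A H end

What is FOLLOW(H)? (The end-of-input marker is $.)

{$, end, if, num}

FIRST(H): from H->end S end if we get {end}; from H->num num A A we get {num}; from H->end end we get {end}; from H->ε we get {ε}. So FIRST(H) = {ε, end, num}.
FIRST(A): from A->if end H S we get {if}; from A->ε we get {ε}; from A->num A H end we get {num}. So FIRST(A) = {ε, if, num}.
FIRST(S): from S->H end S H we get {end, num}; from S->ε we get {ε}. So FIRST(S) = {ε, end, num}.
FOLLOW(S) includes $ since S is the start symbol.
FOLLOW(S): in S->H end S H, S is followed by H with FIRST {ε, end, num}; in S->H end S H, the suffix after S is nullable (adds nothing new); in H->end S end if, S is followed by end if with FIRST {end}; in A->if end H S, the suffix after S is empty, so FOLLOW(S) ⊇ FOLLOW(A) = {$, end, if, num}. Thus FOLLOW(S) = {$, end, if, num}.
FOLLOW(H): in S->H end S H (occurrence 1), H is followed by end S H with FIRST {end}; in S->H end S H (occurrence 2), the suffix after H is empty, so FOLLOW(H) ⊇ FOLLOW(S) = {$, end, if, num}; in A->if end H S, H is followed by S with FIRST {ε, end, num}; in A->if end H S, the suffix after H is nullable, so FOLLOW(H) ⊇ FOLLOW(A) = {$, end, if, num}; in A->num A H end, H is followed by end with FIRST {end}. Thus FOLLOW(H) = {$, end, if, num}.
FOLLOW(A): in H->num num A A (occurrence 1), A is followed by A with FIRST {ε, if, num}; in H->num num A A (occurrence 1), the suffix after A is nullable, so FOLLOW(A) ⊇ FOLLOW(H) = {$, end, if, num}; in H->num num A A (occurrence 2), the suffix after A is empty, so FOLLOW(A) ⊇ FOLLOW(H) = {$, end, if, num}; in A->num A H end, A is followed by H end with FIRST {end, num}. Thus FOLLOW(A) = {$, end, if, num}.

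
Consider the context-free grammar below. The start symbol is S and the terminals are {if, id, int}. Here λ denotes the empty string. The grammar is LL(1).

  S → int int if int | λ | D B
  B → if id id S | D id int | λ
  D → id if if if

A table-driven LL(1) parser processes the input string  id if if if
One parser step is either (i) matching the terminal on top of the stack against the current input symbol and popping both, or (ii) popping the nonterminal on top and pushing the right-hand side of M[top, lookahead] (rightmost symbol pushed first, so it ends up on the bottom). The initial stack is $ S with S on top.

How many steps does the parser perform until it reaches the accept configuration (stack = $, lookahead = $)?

7

step 1: stack=$ S  input=id if if if $  — expand S → D B
step 2: stack=$ B D  input=id if if if $  — expand D → id if if if
step 3: stack=$ B if if if id  input=id if if if $  — match id
step 4: stack=$ B if if if  input=if if if $  — match if
step 5: stack=$ B if if  input=if if $  — match if
step 6: stack=$ B if  input=if $  — match if
step 7: stack=$ B  input=$  — expand B → λ
Accept reached after 7 steps.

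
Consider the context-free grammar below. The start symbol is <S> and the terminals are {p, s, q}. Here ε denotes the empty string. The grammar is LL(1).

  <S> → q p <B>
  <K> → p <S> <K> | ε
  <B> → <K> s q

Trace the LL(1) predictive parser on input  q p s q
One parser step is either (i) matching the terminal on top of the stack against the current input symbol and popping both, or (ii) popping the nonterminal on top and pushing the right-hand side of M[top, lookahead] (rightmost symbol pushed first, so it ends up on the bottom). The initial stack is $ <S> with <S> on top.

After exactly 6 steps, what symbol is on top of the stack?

     Stack      Input      Action
  1  $ <S>      q p s q $  expand <S> → q p <B>
  2  $ <B> p q  q p s q $  match q
  3  $ <B> p    p s q $    match p
  4  $ <B>      s q $      expand <B> → <K> s q
  5  $ q s <K>  s q $      expand <K> → ε
  6  $ q s      s q $      match s
Stack after step 6: $ q (top = q).

q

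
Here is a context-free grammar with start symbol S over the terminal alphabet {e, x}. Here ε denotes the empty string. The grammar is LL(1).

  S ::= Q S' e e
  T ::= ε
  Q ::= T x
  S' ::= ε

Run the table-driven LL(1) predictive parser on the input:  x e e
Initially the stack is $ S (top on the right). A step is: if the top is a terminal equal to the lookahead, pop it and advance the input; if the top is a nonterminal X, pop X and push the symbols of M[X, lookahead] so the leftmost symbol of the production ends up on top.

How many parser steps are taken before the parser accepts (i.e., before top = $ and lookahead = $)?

step 1: stack=$ S  input=x e e $  — expand S ::= Q S' e e
step 2: stack=$ e e S' Q  input=x e e $  — expand Q ::= T x
step 3: stack=$ e e S' x T  input=x e e $  — expand T ::= ε
step 4: stack=$ e e S' x  input=x e e $  — match x
step 5: stack=$ e e S'  input=e e $  — expand S' ::= ε
step 6: stack=$ e e  input=e e $  — match e
step 7: stack=$ e  input=e $  — match e
Accept reached after 7 steps.

7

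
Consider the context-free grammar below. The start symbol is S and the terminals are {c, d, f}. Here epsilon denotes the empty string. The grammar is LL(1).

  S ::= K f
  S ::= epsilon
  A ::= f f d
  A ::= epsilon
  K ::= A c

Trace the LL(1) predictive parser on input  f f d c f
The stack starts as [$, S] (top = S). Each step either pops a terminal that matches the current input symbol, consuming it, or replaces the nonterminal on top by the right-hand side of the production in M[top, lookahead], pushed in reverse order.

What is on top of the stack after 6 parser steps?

step 1: stack=$ S  input=f f d c f $  — expand S ::= K f
step 2: stack=$ f K  input=f f d c f $  — expand K ::= A c
step 3: stack=$ f c A  input=f f d c f $  — expand A ::= f f d
step 4: stack=$ f c d f f  input=f f d c f $  — match f
step 5: stack=$ f c d f  input=f d c f $  — match f
step 6: stack=$ f c d  input=d c f $  — match d
Stack after step 6: $ f c (top = c).

c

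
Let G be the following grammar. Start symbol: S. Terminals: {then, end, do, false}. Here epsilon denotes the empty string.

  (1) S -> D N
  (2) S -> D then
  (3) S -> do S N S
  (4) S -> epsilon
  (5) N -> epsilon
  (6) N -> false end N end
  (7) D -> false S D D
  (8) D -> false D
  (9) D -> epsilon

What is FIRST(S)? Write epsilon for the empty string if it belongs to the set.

{epsilon, do, false, then}

FIRST(N) = {epsilon, false}
FIRST(D) = {epsilon, false}
FIRST(S) = {epsilon, do, false, then}  (via D N, D then)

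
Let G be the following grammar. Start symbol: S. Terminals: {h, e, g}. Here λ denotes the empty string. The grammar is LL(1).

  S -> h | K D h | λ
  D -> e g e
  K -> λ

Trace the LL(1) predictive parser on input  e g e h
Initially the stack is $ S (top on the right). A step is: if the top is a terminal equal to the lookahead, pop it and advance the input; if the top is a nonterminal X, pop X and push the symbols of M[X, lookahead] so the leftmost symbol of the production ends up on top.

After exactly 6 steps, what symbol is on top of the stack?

h

     Stack      Input      Action
  1  $ S        e g e h $  expand S -> K D h
  2  $ h D K    e g e h $  expand K -> λ
  3  $ h D      e g e h $  expand D -> e g e
  4  $ h e g e  e g e h $  match e
  5  $ h e g    g e h $    match g
  6  $ h e      e h $      match e
Stack after step 6: $ h (top = h).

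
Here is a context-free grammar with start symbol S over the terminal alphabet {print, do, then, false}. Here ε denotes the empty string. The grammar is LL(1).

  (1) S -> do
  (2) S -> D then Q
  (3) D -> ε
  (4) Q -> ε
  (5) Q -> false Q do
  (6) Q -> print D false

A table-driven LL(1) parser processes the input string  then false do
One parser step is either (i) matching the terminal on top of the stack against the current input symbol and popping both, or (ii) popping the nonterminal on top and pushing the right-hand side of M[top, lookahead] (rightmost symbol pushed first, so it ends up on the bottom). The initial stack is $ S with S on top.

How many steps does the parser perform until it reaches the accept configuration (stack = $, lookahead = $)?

     Stack         Input            Action
  1  $ S           then false do $  expand S -> D then Q
  2  $ Q then D    then false do $  expand D -> ε
  3  $ Q then      then false do $  match then
  4  $ Q           false do $       expand Q -> false Q do
  5  $ do Q false  false do $       match false
  6  $ do Q        do $             expand Q -> ε
  7  $ do          do $             match do
Accept reached after 7 steps.

7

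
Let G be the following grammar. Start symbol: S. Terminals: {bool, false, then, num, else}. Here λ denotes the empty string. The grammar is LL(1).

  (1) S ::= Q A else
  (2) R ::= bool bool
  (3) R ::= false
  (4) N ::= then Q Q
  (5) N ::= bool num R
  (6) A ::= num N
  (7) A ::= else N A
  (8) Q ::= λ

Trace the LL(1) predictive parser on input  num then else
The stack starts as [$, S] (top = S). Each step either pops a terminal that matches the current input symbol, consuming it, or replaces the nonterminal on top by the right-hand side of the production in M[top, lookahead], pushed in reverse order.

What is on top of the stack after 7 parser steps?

Q

step 1: stack=$ S  input=num then else $  — expand S ::= Q A else
step 2: stack=$ else A Q  input=num then else $  — expand Q ::= λ
step 3: stack=$ else A  input=num then else $  — expand A ::= num N
step 4: stack=$ else N num  input=num then else $  — match num
step 5: stack=$ else N  input=then else $  — expand N ::= then Q Q
step 6: stack=$ else Q Q then  input=then else $  — match then
step 7: stack=$ else Q Q  input=else $  — expand Q ::= λ
Stack after step 7: $ else Q (top = Q).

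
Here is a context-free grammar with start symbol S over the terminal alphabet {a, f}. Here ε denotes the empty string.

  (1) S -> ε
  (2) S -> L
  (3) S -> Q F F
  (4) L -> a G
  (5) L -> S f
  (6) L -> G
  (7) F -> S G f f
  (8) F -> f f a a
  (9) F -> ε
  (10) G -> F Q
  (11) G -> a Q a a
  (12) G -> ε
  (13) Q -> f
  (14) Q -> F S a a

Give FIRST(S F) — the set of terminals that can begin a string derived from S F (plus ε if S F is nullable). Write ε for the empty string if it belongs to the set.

{ε, a, f}

FIRST(S) = {ε, a, f}  (via L, Q F F)
FIRST(L) = {ε, a, f}  (via S f, G)
FIRST(F) = {ε, a, f}  (via S G f f)
FIRST(Q) = {a, f}  (via F S a a)
FIRST(G) = {ε, a, f}  (via F Q)
FIRST(S F): take FIRST of each symbol in turn, carrying on past any symbol whose FIRST contains ε; result {ε, a, f}.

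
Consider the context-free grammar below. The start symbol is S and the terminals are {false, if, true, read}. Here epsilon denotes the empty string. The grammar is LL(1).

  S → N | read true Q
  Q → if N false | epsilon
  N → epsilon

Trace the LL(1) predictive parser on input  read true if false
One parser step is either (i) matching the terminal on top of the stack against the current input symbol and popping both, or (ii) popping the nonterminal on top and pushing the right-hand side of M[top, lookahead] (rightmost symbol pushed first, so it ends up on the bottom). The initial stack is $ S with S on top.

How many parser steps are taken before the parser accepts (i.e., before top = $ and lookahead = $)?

7

step 1: stack=$ S  input=read true if false $  — expand S → read true Q
step 2: stack=$ Q true read  input=read true if false $  — match read
step 3: stack=$ Q true  input=true if false $  — match true
step 4: stack=$ Q  input=if false $  — expand Q → if N false
step 5: stack=$ false N if  input=if false $  — match if
step 6: stack=$ false N  input=false $  — expand N → epsilon
step 7: stack=$ false  input=false $  — match false
Accept reached after 7 steps.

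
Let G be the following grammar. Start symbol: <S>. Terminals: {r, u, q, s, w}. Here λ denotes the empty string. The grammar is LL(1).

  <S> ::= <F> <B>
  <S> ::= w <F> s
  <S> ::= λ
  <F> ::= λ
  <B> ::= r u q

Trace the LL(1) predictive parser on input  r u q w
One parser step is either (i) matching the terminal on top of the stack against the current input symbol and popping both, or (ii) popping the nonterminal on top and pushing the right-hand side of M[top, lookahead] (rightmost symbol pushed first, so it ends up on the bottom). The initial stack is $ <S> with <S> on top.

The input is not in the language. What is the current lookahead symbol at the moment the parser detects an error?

step 1: stack=$ <S>  input=r u q w $  — expand <S> ::= <F> <B>
step 2: stack=$ <B> <F>  input=r u q w $  — expand <F> ::= λ
step 3: stack=$ <B>  input=r u q w $  — expand <B> ::= r u q
step 4: stack=$ q u r  input=r u q w $  — match r
step 5: stack=$ q u  input=u q w $  — match u
step 6: stack=$ q  input=q w $  — match q
step 7: stack=$  input=w $  — error: stack empty but input remains

w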